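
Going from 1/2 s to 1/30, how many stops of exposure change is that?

4 stops

1/2 → 1/4 → 1/8 → 1/15 → 1/30 — count the steps: 4 stops.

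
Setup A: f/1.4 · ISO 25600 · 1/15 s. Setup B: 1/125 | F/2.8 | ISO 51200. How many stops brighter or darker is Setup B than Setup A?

4 stops darker

Aperture: f/1.4 → f/2 → f/2.8 — 2 stops stopped down (darker).
Shutter speed: 1/15 → 1/30 → 1/60 → 1/125 — 3 stops faster (darker).
ISO: 25600 → 51200 — 1 stop raised (brighter).
Net: −2 −3 +1 = −4 stops.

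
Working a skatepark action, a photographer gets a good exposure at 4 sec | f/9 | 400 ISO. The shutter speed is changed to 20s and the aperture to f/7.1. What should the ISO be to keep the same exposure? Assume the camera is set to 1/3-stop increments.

ISO 50

Shutter speed: 4 → 5 → 6 → 8 → 10 → 13 → 15 → 20 — 2 1/3 stops slower (brighter).
Aperture: f/9 → f/8 → f/7.1 — 2/3 stop larger aperture (brighter).
Net change so far: 3 stops brighter. Offset with the ISO: 400 → 320 → 250 → 200 → 160 → 125 → 100 → 80 → 64 → 50.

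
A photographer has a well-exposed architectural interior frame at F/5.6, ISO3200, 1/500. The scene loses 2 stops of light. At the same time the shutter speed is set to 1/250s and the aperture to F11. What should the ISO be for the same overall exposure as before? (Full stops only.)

ISO 25600

Scene light: 2 stops darker.
Shutter speed: 1/500 → 1/250 — 1 stop slower (brighter).
Aperture: f/5.6 → f/8 → f/11 — 2 stops smaller aperture (darker).
Net so far: 3 stops darker. ISO: 3200 → 6400 → 12800 → 25600.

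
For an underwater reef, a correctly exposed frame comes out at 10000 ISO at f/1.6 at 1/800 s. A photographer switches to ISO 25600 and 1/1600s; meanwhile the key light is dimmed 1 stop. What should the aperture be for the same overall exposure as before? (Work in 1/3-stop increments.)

f/1.2

Scene light: 1 stop darker.
ISO: 10000 → 12800 → 16000 → 20000 → 25600 — 1 1/3 stops raised (brighter).
Shutter speed: 1/800 → 1/1000 → 1/1250 → 1/1600 — 1 stop faster (darker).
Net so far: 2/3 stop darker. Aperture: f/1.6 → f/1.4 → f/1.2.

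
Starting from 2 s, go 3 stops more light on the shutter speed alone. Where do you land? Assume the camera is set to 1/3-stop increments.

15 s

Shutter speed: 2 → 2.5 → 3.2 → 4 → 5 → 6 → 8 → 10 → 13 → 15 — 3 stops slower (brighter).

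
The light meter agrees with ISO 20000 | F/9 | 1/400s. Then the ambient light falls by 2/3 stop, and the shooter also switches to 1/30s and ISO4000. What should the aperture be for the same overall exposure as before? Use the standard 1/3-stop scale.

Scene light: 2/3 stop darker.
Shutter speed: 1/400 → 1/320 → 1/250 → 1/200 → 1/160 → 1/125 → 1/100 → 1/80 → 1/60 → 1/50 → 1/40 → 1/30 — 3 2/3 stops slower (brighter).
ISO: 20000 → 16000 → 12800 → 10000 → 8000 → 6400 → 5000 → 4000 — 2 1/3 stops dropped (darker).
Net so far: 2/3 stop brighter. Aperture: f/9 → f/10 → f/11.

f/11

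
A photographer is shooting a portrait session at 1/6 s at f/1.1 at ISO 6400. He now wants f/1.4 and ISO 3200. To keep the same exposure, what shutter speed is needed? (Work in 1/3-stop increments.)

Aperture: f/1.1 → f/1.2 → f/1.4 — 2/3 stop smaller aperture (darker).
ISO: 6400 → 5000 → 4000 → 3200 — 1 stop dropped (darker).
Net change so far: 1 2/3 stops darker. Offset with the shutter speed: 1/6 → 1/5 → 1/4 → 0.3 → 0.4 → 0.5.

0.5 s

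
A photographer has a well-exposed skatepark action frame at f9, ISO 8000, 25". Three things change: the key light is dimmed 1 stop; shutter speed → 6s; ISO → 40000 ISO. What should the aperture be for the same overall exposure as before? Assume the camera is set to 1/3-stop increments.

f/7.1

Scene light: 1 stop darker.
Shutter speed: 25 → 20 → 15 → 13 → 10 → 8 → 6 — 2 stops faster (darker).
ISO: 8000 → 10000 → 12800 → 16000 → 20000 → 25600 → 32000 → 40000 — 2 1/3 stops raised (brighter).
Net so far: 2/3 stop darker. Aperture: f/9 → f/8 → f/7.1.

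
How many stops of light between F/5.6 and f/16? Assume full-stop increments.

f/5.6 → f/8 → f/11 → f/16 — count the steps: 3 stops.

3 stops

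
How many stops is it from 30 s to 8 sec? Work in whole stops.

2 stops

30 → 15 → 8 — count the steps: 2 stops.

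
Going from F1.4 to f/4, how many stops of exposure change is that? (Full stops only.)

f/1.4 → f/2 → f/2.8 → f/4 — count the steps: 3 stops.

3 stops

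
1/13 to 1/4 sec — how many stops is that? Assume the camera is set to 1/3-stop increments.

1/13 → 1/10 → 1/8 → 1/6 → 1/5 → 1/4 — count the steps: 5 third-stops = 1 2/3 stops.

1 2/3 stops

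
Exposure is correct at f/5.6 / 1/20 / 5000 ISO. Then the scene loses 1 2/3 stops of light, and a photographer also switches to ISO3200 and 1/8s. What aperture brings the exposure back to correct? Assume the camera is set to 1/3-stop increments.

Scene light: 1 2/3 stops darker.
ISO: 5000 → 4000 → 3200 — 2/3 stop lower (darker).
Shutter speed: 1/20 → 1/15 → 1/13 → 1/10 → 1/8 — 1 1/3 stops slower (brighter).
Net so far: 1 stop darker. Aperture: f/5.6 → f/5 → f/4.5 → f/4.

f/4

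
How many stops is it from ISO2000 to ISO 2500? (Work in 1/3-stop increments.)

2000 → 2500 — count the steps: 1 third-stops = 1/3 stop.

1/3 stop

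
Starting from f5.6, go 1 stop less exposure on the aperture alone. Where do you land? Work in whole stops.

Aperture: f/5.6 → f/8 — 1 stop narrower (darker).

f/8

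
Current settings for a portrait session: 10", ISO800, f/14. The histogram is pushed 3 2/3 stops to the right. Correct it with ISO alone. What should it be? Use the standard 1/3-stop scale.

Overexposed by 3 2/3 stops → need 3 2/3 stops darker.
ISO: 800 → 640 → 500 → 400 → 320 → 250 → 200 → 160 → 125 → 100 → 80 → 64.

ISO 64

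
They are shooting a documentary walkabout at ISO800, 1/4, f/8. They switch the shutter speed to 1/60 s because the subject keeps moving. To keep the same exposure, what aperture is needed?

f/2

Shutter speed: 1/4 → 1/8 → 1/15 → 1/30 → 1/60 — 4 stops shorter (darker).
Need 4 stops brighter from the aperture: f/8 → f/5.6 → f/4 → f/2.8 → f/2.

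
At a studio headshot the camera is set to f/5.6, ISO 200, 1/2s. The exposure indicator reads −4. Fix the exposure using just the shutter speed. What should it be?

8 s

Underexposed by 4 stops → need 4 stops brighter.
Shutter speed: 1/2 → 1 → 2 → 4 → 8.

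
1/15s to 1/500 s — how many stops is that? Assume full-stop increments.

1/15 → 1/30 → 1/60 → 1/125 → 1/250 → 1/500 — count the steps: 5 stops.

5 stops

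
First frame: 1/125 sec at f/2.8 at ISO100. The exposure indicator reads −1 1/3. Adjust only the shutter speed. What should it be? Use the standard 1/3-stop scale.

Underexposed by 1 1/3 stops → need 1 1/3 stops brighter.
Shutter speed: 1/125 → 1/100 → 1/80 → 1/60 → 1/50.

1/50s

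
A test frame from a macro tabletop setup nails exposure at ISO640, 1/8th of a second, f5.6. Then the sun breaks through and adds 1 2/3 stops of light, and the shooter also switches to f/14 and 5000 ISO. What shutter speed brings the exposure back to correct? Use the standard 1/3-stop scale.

Scene light: 1 2/3 stops brighter.
Aperture: f/5.6 → f/6.3 → f/7.1 → f/8 → f/9 → f/10 → f/11 → f/13 → f/14 — 2 2/3 stops smaller aperture (darker).
ISO: 640 → 800 → 1000 → 1250 → 1600 → 2000 → 2500 → 3200 → 4000 → 5000 — 3 stops raised (brighter).
Net so far: 2 stops brighter. Shutter speed: 1/8 → 1/10 → 1/13 → 1/15 → 1/20 → 1/25 → 1/30.

1/30s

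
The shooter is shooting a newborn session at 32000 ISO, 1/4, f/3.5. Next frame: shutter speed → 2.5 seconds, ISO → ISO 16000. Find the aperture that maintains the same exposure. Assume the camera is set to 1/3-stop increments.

Shutter speed: 1/4 → 0.3 → 0.4 → 0.5 → 0.6 → 0.8 → 1 → 1.3 → 1.6 → 2 → 2.5 — 3 1/3 stops slower (brighter).
ISO: 32000 → 25600 → 20000 → 16000 — 1 stop dropped (darker).
Net change so far: 2 1/3 stops brighter. Offset with the aperture: f/3.5 → f/4 → f/4.5 → f/5 → f/5.6 → f/6.3 → f/7.1 → f/8.

f/8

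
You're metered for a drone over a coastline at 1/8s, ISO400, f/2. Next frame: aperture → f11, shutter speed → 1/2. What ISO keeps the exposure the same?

Aperture: f/2 → f/2.8 → f/4 → f/5.6 → f/8 → f/11 — 5 stops smaller aperture (darker).
Shutter speed: 1/8 → 1/4 → 1/2 — 2 stops longer (brighter).
Net change so far: 3 stops darker. Offset with the ISO: 400 → 800 → 1600 → 3200.

ISO 3200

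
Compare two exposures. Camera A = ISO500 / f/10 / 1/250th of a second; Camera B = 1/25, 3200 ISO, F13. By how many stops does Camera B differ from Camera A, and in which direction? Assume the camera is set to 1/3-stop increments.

Aperture: f/10 → f/11 → f/13 — 2/3 stop stopped down (darker).
Shutter speed: 1/250 → 1/200 → 1/160 → 1/125 → 1/100 → 1/80 → 1/60 → 1/50 → 1/40 → 1/30 → 1/25 — 3 1/3 stops longer (brighter).
ISO: 500 → 640 → 800 → 1000 → 1250 → 1600 → 2000 → 2500 → 3200 — 2 2/3 stops raised (brighter).
Net: −2/3 +3 1/3 +2 2/3 = +5 1/3 stops.

5 1/3 stops brighter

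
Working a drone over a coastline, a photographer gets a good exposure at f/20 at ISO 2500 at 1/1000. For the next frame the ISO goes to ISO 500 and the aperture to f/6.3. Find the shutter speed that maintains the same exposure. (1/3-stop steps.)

1/2000s

ISO: 2500 → 2000 → 1600 → 1250 → 1000 → 800 → 640 → 500 — 2 1/3 stops lower (darker).
Aperture: f/20 → f/18 → f/16 → f/14 → f/13 → f/11 → f/10 → f/9 → f/8 → f/7.1 → f/6.3 — 3 1/3 stops opened up (brighter).
Net change so far: 1 stop brighter. Offset with the shutter speed: 1/1000 → 1/1250 → 1/1600 → 1/2000.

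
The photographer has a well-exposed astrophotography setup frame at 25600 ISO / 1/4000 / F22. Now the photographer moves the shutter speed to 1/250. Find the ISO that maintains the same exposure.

Shutter speed: 1/4000 → 1/2000 → 1/1000 → 1/500 → 1/250 — 4 stops longer (brighter).
Need 4 stops darker from the ISO: 25600 → 12800 → 6400 → 3200 → 1600.

ISO 1600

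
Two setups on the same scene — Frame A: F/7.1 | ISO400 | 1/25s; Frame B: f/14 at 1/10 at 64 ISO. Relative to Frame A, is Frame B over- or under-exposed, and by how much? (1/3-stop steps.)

3 1/3 stops darker

Aperture: f/7.1 → f/8 → f/9 → f/10 → f/11 → f/13 → f/14 — 2 stops smaller aperture (darker).
Shutter speed: 1/25 → 1/20 → 1/15 → 1/13 → 1/10 — 1 1/3 stops longer (brighter).
ISO: 400 → 320 → 250 → 200 → 160 → 125 → 100 → 80 → 64 — 2 2/3 stops lower (darker).
Net: −2 +1 1/3 −2 2/3 = −3 1/3 stops.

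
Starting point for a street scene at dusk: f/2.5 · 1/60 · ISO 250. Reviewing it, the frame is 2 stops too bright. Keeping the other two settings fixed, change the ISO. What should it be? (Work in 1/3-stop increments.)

Overexposed by 2 stops → need 2 stops darker.
ISO: 250 → 200 → 160 → 125 → 100 → 80 → 64.

ISO 64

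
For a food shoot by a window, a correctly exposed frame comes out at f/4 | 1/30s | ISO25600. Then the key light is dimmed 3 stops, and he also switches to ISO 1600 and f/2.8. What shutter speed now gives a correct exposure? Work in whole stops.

Scene light: 3 stops darker.
ISO: 25600 → 12800 → 6400 → 3200 → 1600 — 4 stops dropped (darker).
Aperture: f/4 → f/2.8 — 1 stop wider (brighter).
Net so far: 6 stops darker. Shutter speed: 1/30 → 1/15 → 1/8 → 1/4 → 1/2 → 1 → 2.

2 s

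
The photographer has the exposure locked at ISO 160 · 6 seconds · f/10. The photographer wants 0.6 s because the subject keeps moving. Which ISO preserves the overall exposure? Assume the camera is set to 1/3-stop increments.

ISO 1600

Shutter speed: 6 → 5 → 4 → 3.2 → 2.5 → 2 → 1.6 → 1.3 → 1 → 0.8 → 0.6 — 3 1/3 stops shorter (darker).
Need 3 1/3 stops brighter from the ISO: 160 → 200 → 250 → 320 → 400 → 500 → 640 → 800 → 1000 → 1250 → 1600.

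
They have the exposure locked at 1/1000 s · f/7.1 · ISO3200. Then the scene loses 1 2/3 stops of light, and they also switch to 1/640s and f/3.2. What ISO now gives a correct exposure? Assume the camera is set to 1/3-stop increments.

Scene light: 1 2/3 stops darker.
Shutter speed: 1/1000 → 1/800 → 1/640 — 2/3 stop slower (brighter).
Aperture: f/7.1 → f/6.3 → f/5.6 → f/5 → f/4.5 → f/4 → f/3.5 → f/3.2 — 2 1/3 stops wider (brighter).
Net so far: 1 1/3 stops brighter. ISO: 3200 → 2500 → 2000 → 1600 → 1250.

ISO 1250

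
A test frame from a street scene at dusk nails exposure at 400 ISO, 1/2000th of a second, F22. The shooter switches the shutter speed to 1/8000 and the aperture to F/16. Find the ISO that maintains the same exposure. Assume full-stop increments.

ISO 800

Shutter speed: 1/2000 → 1/4000 → 1/8000 — 2 stops faster (darker).
Aperture: f/22 → f/16 — 1 stop larger aperture (brighter).
Net change so far: 1 stop darker. Offset with the ISO: 400 → 800.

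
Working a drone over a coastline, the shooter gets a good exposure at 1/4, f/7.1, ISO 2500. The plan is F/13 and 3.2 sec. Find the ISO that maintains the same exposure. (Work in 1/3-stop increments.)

ISO 640

Aperture: f/7.1 → f/8 → f/9 → f/10 → f/11 → f/13 — 1 2/3 stops stopped down (darker).
Shutter speed: 1/4 → 0.3 → 0.4 → 0.5 → 0.6 → 0.8 → 1 → 1.3 → 1.6 → 2 → 2.5 → 3.2 — 3 2/3 stops longer (brighter).
Net change so far: 2 stops brighter. Offset with the ISO: 2500 → 2000 → 1600 → 1250 → 1000 → 800 → 640.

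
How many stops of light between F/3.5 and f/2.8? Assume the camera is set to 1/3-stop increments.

2/3 stop

f/3.5 → f/3.2 → f/2.8 — count the steps: 2 third-stops = 2/3 stop.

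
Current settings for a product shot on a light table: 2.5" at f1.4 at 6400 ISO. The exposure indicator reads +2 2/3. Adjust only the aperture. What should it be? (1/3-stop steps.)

Overexposed by 2 2/3 stops → need 2 2/3 stops darker.
Aperture: f/1.4 → f/1.6 → f/1.8 → f/2 → f/2.2 → f/2.5 → f/2.8 → f/3.2 → f/3.5.

f/3.5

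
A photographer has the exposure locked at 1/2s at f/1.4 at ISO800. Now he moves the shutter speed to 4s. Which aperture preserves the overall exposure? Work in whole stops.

f/4

Shutter speed: 1/2 → 1 → 2 → 4 — 3 stops longer (brighter).
Need 3 stops darker from the aperture: f/1.4 → f/2 → f/2.8 → f/4.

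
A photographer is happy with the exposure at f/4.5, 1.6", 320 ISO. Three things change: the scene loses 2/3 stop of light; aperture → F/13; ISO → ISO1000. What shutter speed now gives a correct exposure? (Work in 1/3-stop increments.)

Scene light: 2/3 stop darker.
Aperture: f/4.5 → f/5 → f/5.6 → f/6.3 → f/7.1 → f/8 → f/9 → f/10 → f/11 → f/13 — 3 stops stopped down (darker).
ISO: 320 → 400 → 500 → 640 → 800 → 1000 — 1 2/3 stops higher (brighter).
Net so far: 2 stops darker. Shutter speed: 1.6 → 2 → 2.5 → 3.2 → 4 → 5 → 6.

6 s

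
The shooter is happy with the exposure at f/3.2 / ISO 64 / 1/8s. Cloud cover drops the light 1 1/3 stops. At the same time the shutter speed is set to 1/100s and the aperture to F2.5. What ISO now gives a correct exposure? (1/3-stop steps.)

ISO 1250

Scene light: 1 1/3 stops darker.
Shutter speed: 1/8 → 1/10 → 1/13 → 1/15 → 1/20 → 1/25 → 1/30 → 1/40 → 1/50 → 1/60 → 1/80 → 1/100 — 3 2/3 stops faster (darker).
Aperture: f/3.2 → f/2.8 → f/2.5 — 2/3 stop wider (brighter).
Net so far: 4 1/3 stops darker. ISO: 64 → 80 → 100 → 125 → 160 → 200 → 250 → 320 → 400 → 500 → 640 → 800 → 1000 → 1250.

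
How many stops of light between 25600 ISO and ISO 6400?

2 stops

25600 → 12800 → 6400 — count the steps: 2 stops.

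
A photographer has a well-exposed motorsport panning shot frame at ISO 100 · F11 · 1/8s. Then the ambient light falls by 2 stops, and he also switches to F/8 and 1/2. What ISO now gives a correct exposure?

ISO 50

Scene light: 2 stops darker.
Aperture: f/11 → f/8 — 1 stop larger aperture (brighter).
Shutter speed: 1/8 → 1/4 → 1/2 — 2 stops longer (brighter).
Net so far: 1 stop brighter. ISO: 100 → 50.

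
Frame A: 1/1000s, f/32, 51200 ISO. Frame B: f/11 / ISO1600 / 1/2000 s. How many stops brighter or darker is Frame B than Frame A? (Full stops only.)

3 stops darker

Aperture: f/32 → f/22 → f/16 → f/11 — 3 stops opened up (brighter).
Shutter speed: 1/1000 → 1/2000 — 1 stop shorter (darker).
ISO: 51200 → 25600 → 12800 → 6400 → 3200 → 1600 — 5 stops lower (darker).
Net: +3 −1 −5 = −3 stops.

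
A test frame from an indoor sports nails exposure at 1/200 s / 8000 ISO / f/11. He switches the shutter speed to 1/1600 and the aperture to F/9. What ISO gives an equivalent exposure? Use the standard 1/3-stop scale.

Shutter speed: 1/200 → 1/250 → 1/320 → 1/400 → 1/500 → 1/640 → 1/800 → 1/1000 → 1/1250 → 1/1600 — 3 stops faster (darker).
Aperture: f/11 → f/10 → f/9 — 2/3 stop opened up (brighter).
Net change so far: 2 1/3 stops darker. Offset with the ISO: 8000 → 10000 → 12800 → 16000 → 20000 → 25600 → 32000 → 40000.

ISO 40000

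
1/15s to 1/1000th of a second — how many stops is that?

6 stops

1/15 → 1/30 → 1/60 → 1/125 → 1/250 → 1/500 → 1/1000 — count the steps: 6 stops.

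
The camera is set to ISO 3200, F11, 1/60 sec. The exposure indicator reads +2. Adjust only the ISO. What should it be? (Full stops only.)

ISO 800

Overexposed by 2 stops → need 2 stops darker.
ISO: 3200 → 1600 → 800.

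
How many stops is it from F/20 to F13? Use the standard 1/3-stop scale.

f/20 → f/18 → f/16 → f/14 → f/13 — count the steps: 4 third-stops = 1 1/3 stops.

1 1/3 stops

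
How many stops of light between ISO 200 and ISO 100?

200 → 100 — count the steps: 1 stop.

1 stop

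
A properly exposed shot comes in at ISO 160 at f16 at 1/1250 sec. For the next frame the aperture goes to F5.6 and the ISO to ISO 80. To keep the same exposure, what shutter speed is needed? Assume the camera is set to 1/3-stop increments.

1/5000s

Aperture: f/16 → f/14 → f/13 → f/11 → f/10 → f/9 → f/8 → f/7.1 → f/6.3 → f/5.6 — 3 stops opened up (brighter).
ISO: 160 → 125 → 100 → 80 — 1 stop dropped (darker).
Net change so far: 2 stops brighter. Offset with the shutter speed: 1/1250 → 1/1600 → 1/2000 → 1/2500 → 1/3200 → 1/4000 → 1/5000.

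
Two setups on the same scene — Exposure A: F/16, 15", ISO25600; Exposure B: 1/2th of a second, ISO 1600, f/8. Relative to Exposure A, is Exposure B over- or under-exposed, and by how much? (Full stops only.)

Aperture: f/16 → f/11 → f/8 — 2 stops larger aperture (brighter).
Shutter speed: 15 → 8 → 4 → 2 → 1 → 1/2 — 5 stops shorter (darker).
ISO: 25600 → 12800 → 6400 → 3200 → 1600 — 4 stops dropped (darker).
Net: +2 −5 −4 = −7 stops.

7 stops darker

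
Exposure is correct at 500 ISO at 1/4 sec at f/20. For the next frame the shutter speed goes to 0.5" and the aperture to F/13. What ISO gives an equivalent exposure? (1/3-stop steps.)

Shutter speed: 1/4 → 0.3 → 0.4 → 0.5 — 1 stop slower (brighter).
Aperture: f/20 → f/18 → f/16 → f/14 → f/13 — 1 1/3 stops larger aperture (brighter).
Net change so far: 2 1/3 stops brighter. Offset with the ISO: 500 → 400 → 320 → 250 → 200 → 160 → 125 → 100.

ISO 100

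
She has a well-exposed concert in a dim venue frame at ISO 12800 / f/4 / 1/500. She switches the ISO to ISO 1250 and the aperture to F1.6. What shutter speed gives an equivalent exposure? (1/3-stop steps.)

ISO: 12800 → 10000 → 8000 → 6400 → 5000 → 4000 → 3200 → 2500 → 2000 → 1600 → 1250 — 3 1/3 stops lower (darker).
Aperture: f/4 → f/3.5 → f/3.2 → f/2.8 → f/2.5 → f/2.2 → f/2 → f/1.8 → f/1.6 — 2 2/3 stops larger aperture (brighter).
Net change so far: 2/3 stop darker. Offset with the shutter speed: 1/500 → 1/400 → 1/320.

1/320s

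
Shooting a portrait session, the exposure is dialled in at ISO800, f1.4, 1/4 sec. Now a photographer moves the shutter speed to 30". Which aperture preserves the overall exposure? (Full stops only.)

f/16

Shutter speed: 1/4 → 1/2 → 1 → 2 → 4 → 8 → 15 → 30 — 7 stops slower (brighter).
Need 7 stops darker from the aperture: f/1.4 → f/2 → f/2.8 → f/4 → f/5.6 → f/8 → f/11 → f/16.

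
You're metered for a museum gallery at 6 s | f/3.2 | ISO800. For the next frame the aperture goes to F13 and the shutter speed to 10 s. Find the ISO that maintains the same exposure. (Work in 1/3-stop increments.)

Aperture: f/3.2 → f/3.5 → f/4 → f/4.5 → f/5 → f/5.6 → f/6.3 → f/7.1 → f/8 → f/9 → f/10 → f/11 → f/13 — 4 stops smaller aperture (darker).
Shutter speed: 6 → 8 → 10 — 2/3 stop slower (brighter).
Net change so far: 3 1/3 stops darker. Offset with the ISO: 800 → 1000 → 1250 → 1600 → 2000 → 2500 → 3200 → 4000 → 5000 → 6400 → 8000.

ISO 8000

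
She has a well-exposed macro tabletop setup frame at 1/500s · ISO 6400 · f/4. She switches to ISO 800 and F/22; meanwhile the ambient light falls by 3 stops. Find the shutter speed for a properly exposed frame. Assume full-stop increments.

4 s

Scene light: 3 stops darker.
ISO: 6400 → 3200 → 1600 → 800 — 3 stops lower (darker).
Aperture: f/4 → f/5.6 → f/8 → f/11 → f/16 → f/22 — 5 stops smaller aperture (darker).
Net so far: 11 stops darker. Shutter speed: 1/500 → 1/250 → 1/125 → 1/60 → 1/30 → 1/15 → 1/8 → 1/4 → 1/2 → 1 → 2 → 4.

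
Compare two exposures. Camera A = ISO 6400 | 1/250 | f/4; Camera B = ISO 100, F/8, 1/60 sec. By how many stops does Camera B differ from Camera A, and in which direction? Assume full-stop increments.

Aperture: f/4 → f/5.6 → f/8 — 2 stops narrower (darker).
Shutter speed: 1/250 → 1/125 → 1/60 — 2 stops slower (brighter).
ISO: 6400 → 3200 → 1600 → 800 → 400 → 200 → 100 — 6 stops lower (darker).
Net: −2 +2 −6 = −6 stops.

6 stops darker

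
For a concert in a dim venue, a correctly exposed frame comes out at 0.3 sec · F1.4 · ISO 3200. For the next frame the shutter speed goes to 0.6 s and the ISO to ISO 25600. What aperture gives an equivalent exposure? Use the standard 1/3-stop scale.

Shutter speed: 0.3 → 0.4 → 0.5 → 0.6 — 1 stop longer (brighter).
ISO: 3200 → 4000 → 5000 → 6400 → 8000 → 10000 → 12800 → 16000 → 20000 → 25600 — 3 stops higher (brighter).
Net change so far: 4 stops brighter. Offset with the aperture: f/1.4 → f/1.6 → f/1.8 → f/2 → f/2.2 → f/2.5 → f/2.8 → f/3.2 → f/3.5 → f/4 → f/4.5 → f/5 → f/5.6.

f/5.6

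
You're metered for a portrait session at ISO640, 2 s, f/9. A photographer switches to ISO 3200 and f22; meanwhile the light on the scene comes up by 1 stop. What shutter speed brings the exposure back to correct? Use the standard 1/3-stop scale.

Scene light: 1 stop brighter.
ISO: 640 → 800 → 1000 → 1250 → 1600 → 2000 → 2500 → 3200 — 2 1/3 stops higher (brighter).
Aperture: f/9 → f/10 → f/11 → f/13 → f/14 → f/16 → f/18 → f/20 → f/22 — 2 2/3 stops stopped down (darker).
Net so far: 2/3 stop brighter. Shutter speed: 2 → 1.6 → 1.3.

1.3 s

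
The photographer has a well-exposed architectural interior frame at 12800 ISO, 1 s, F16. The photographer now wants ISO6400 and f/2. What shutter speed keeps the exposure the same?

ISO: 12800 → 6400 — 1 stop lower (darker).
Aperture: f/16 → f/11 → f/8 → f/5.6 → f/4 → f/2.8 → f/2 — 6 stops larger aperture (brighter).
Net change so far: 5 stops brighter. Offset with the shutter speed: 1 → 1/2 → 1/4 → 1/8 → 1/15 → 1/30.

1/30s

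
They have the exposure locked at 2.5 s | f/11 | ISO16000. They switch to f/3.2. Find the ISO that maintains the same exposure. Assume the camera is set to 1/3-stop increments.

Aperture: f/11 → f/10 → f/9 → f/8 → f/7.1 → f/6.3 → f/5.6 → f/5 → f/4.5 → f/4 → f/3.5 → f/3.2 — 3 2/3 stops wider (brighter).
Need 3 2/3 stops darker from the ISO: 16000 → 12800 → 10000 → 8000 → 6400 → 5000 → 4000 → 3200 → 2500 → 2000 → 1600 → 1250.

ISO 1250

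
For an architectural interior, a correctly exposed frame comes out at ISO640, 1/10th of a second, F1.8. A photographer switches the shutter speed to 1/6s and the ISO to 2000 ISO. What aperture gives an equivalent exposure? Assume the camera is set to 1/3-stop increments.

Shutter speed: 1/10 → 1/8 → 1/6 — 2/3 stop longer (brighter).
ISO: 640 → 800 → 1000 → 1250 → 1600 → 2000 — 1 2/3 stops higher (brighter).
Net change so far: 2 1/3 stops brighter. Offset with the aperture: f/1.8 → f/2 → f/2.2 → f/2.5 → f/2.8 → f/3.2 → f/3.5 → f/4.

f/4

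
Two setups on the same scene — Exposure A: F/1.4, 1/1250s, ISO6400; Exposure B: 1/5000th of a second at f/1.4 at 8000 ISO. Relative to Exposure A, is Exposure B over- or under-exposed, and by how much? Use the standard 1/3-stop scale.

Aperture: unchanged.
Shutter speed: 1/1250 → 1/1600 → 1/2000 → 1/2500 → 1/3200 → 1/4000 → 1/5000 — 2 stops shorter (darker).
ISO: 6400 → 8000 — 1/3 stop raised (brighter).
Net: −2 +1/3 = −1 2/3 stops.

1 2/3 stops darker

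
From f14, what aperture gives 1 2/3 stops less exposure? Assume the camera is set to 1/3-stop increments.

Aperture: f/14 → f/16 → f/18 → f/20 → f/22 → f/25 — 1 2/3 stops smaller aperture (darker).

f/25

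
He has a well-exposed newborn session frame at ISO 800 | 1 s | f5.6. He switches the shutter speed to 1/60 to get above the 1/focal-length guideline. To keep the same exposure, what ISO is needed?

Shutter speed: 1 → 1/2 → 1/4 → 1/8 → 1/15 → 1/30 → 1/60 — 6 stops shorter (darker).
Need 6 stops brighter from the ISO: 800 → 1600 → 3200 → 6400 → 12800 → 25600 → 51200.

ISO 51200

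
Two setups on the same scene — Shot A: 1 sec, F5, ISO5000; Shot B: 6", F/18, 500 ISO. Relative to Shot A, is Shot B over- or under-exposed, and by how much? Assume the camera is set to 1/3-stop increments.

Aperture: f/5 → f/5.6 → f/6.3 → f/7.1 → f/8 → f/9 → f/10 → f/11 → f/13 → f/14 → f/16 → f/18 — 3 2/3 stops stopped down (darker).
Shutter speed: 1 → 1.3 → 1.6 → 2 → 2.5 → 3.2 → 4 → 5 → 6 — 2 2/3 stops slower (brighter).
ISO: 5000 → 4000 → 3200 → 2500 → 2000 → 1600 → 1250 → 1000 → 800 → 640 → 500 — 3 1/3 stops dropped (darker).
Net: −3 2/3 +2 2/3 −3 1/3 = −4 1/3 stops.

4 1/3 stops darker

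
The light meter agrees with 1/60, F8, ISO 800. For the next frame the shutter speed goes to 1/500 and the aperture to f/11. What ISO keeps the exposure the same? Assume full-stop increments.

Shutter speed: 1/60 → 1/125 → 1/250 → 1/500 — 3 stops faster (darker).
Aperture: f/8 → f/11 — 1 stop smaller aperture (darker).
Net change so far: 4 stops darker. Offset with the ISO: 800 → 1600 → 3200 → 6400 → 12800.

ISO 12800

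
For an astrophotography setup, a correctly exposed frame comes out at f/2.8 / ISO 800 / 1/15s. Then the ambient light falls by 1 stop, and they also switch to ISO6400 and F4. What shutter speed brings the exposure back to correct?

1/30s

Scene light: 1 stop darker.
ISO: 800 → 1600 → 3200 → 6400 — 3 stops higher (brighter).
Aperture: f/2.8 → f/4 — 1 stop stopped down (darker).
Net so far: 1 stop brighter. Shutter speed: 1/15 → 1/30.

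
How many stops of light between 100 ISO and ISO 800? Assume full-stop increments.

100 → 200 → 400 → 800 — count the steps: 3 stops.

3 stops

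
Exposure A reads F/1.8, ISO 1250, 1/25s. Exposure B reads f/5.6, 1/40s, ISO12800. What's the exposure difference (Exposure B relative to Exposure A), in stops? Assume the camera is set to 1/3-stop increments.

2/3 stop darker

Aperture: f/1.8 → f/2 → f/2.2 → f/2.5 → f/2.8 → f/3.2 → f/3.5 → f/4 → f/4.5 → f/5 → f/5.6 — 3 1/3 stops stopped down (darker).
Shutter speed: 1/25 → 1/30 → 1/40 — 2/3 stop shorter (darker).
ISO: 1250 → 1600 → 2000 → 2500 → 3200 → 4000 → 5000 → 6400 → 8000 → 10000 → 12800 — 3 1/3 stops raised (brighter).
Net: −3 1/3 −2/3 +3 1/3 = −2/3 stops.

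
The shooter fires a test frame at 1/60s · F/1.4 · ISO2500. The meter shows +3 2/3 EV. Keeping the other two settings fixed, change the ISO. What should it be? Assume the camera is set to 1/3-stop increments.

Overexposed by 3 2/3 stops → need 3 2/3 stops darker.
ISO: 2500 → 2000 → 1600 → 1250 → 1000 → 800 → 640 → 500 → 400 → 320 → 250 → 200.

ISO 200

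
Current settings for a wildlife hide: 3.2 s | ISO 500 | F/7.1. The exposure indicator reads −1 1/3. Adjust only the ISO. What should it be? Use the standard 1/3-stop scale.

Underexposed by 1 1/3 stops → need 1 1/3 stops brighter.
ISO: 500 → 640 → 800 → 1000 → 1250.

ISO 1250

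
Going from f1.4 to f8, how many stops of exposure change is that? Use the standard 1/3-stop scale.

5 stops

f/1.4 → f/1.6 → f/1.8 → f/2 → f/2.2 → f/2.5 → f/2.8 → f/3.2 → f/3.5 → f/4 → f/4.5 → f/5 → f/5.6 → f/6.3 → f/7.1 → f/8 — count the steps: 15 third-stops = 5 stops.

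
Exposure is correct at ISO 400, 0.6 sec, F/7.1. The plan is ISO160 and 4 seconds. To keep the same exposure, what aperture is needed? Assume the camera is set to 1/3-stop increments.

f/11

ISO: 400 → 320 → 250 → 200 → 160 — 1 1/3 stops lower (darker).
Shutter speed: 0.6 → 0.8 → 1 → 1.3 → 1.6 → 2 → 2.5 → 3.2 → 4 — 2 2/3 stops longer (brighter).
Net change so far: 1 1/3 stops brighter. Offset with the aperture: f/7.1 → f/8 → f/9 → f/10 → f/11.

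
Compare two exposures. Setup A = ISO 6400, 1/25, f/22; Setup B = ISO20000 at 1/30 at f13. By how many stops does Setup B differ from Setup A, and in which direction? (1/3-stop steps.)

3 stops brighter

Aperture: f/22 → f/20 → f/18 → f/16 → f/14 → f/13 — 1 2/3 stops larger aperture (brighter).
Shutter speed: 1/25 → 1/30 — 1/3 stop shorter (darker).
ISO: 6400 → 8000 → 10000 → 12800 → 16000 → 20000 — 1 2/3 stops raised (brighter).
Net: +1 2/3 −1/3 +1 2/3 = +3 stops.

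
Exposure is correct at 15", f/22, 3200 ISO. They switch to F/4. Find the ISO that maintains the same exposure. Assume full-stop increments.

Aperture: f/22 → f/16 → f/11 → f/8 → f/5.6 → f/4 — 5 stops opened up (brighter).
Need 5 stops darker from the ISO: 3200 → 1600 → 800 → 400 → 200 → 100.

ISO 100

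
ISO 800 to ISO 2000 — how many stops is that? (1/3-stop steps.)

1 1/3 stops

800 → 1000 → 1250 → 1600 → 2000 — count the steps: 4 third-stops = 1 1/3 stops.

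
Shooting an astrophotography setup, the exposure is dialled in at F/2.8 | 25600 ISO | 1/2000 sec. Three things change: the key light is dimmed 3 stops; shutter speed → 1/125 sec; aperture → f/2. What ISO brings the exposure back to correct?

Scene light: 3 stops darker.
Shutter speed: 1/2000 → 1/1000 → 1/500 → 1/250 → 1/125 — 4 stops longer (brighter).
Aperture: f/2.8 → f/2 — 1 stop opened up (brighter).
Net so far: 2 stops brighter. ISO: 25600 → 12800 → 6400.

ISO 6400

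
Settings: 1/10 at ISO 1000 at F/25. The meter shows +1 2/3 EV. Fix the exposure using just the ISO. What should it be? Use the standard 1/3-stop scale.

ISO 320

Overexposed by 1 2/3 stops → need 1 2/3 stops darker.
ISO: 1000 → 800 → 640 → 500 → 400 → 320.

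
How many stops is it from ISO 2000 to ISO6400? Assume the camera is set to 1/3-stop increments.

2000 → 2500 → 3200 → 4000 → 5000 → 6400 — count the steps: 5 third-stops = 1 2/3 stops.

1 2/3 stops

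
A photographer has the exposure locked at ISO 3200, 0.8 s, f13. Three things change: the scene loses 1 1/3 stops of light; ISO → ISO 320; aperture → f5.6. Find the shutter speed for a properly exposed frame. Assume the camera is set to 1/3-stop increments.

Scene light: 1 1/3 stops darker.
ISO: 3200 → 2500 → 2000 → 1600 → 1250 → 1000 → 800 → 640 → 500 → 400 → 320 — 3 1/3 stops lower (darker).
Aperture: f/13 → f/11 → f/10 → f/9 → f/8 → f/7.1 → f/6.3 → f/5.6 — 2 1/3 stops wider (brighter).
Net so far: 2 1/3 stops darker. Shutter speed: 0.8 → 1 → 1.3 → 1.6 → 2 → 2.5 → 3.2 → 4.

4 s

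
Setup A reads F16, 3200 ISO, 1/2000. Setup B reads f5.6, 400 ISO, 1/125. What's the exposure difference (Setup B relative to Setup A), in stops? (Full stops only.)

Aperture: f/16 → f/11 → f/8 → f/5.6 — 3 stops wider (brighter).
Shutter speed: 1/2000 → 1/1000 → 1/500 → 1/250 → 1/125 — 4 stops longer (brighter).
ISO: 3200 → 1600 → 800 → 400 — 3 stops lower (darker).
Net: +3 +4 −3 = +4 stops.

4 stops brighter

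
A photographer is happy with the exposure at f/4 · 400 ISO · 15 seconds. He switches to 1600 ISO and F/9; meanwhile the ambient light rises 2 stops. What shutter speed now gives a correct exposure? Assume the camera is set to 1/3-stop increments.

5 s

Scene light: 2 stops brighter.
ISO: 400 → 500 → 640 → 800 → 1000 → 1250 → 1600 — 2 stops higher (brighter).
Aperture: f/4 → f/4.5 → f/5 → f/5.6 → f/6.3 → f/7.1 → f/8 → f/9 — 2 1/3 stops stopped down (darker).
Net so far: 1 2/3 stops brighter. Shutter speed: 15 → 13 → 10 → 8 → 6 → 5.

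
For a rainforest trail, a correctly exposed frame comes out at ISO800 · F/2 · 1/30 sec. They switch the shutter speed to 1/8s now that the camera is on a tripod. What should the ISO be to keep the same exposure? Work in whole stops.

ISO 200

Shutter speed: 1/30 → 1/15 → 1/8 — 2 stops slower (brighter).
Need 2 stops darker from the ISO: 800 → 400 → 200.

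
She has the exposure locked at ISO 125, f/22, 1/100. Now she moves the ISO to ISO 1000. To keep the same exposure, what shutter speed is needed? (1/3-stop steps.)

1/800s

ISO: 125 → 160 → 200 → 250 → 320 → 400 → 500 → 640 → 800 → 1000 — 3 stops raised (brighter).
Need 3 stops darker from the shutter speed: 1/100 → 1/125 → 1/160 → 1/200 → 1/250 → 1/320 → 1/400 → 1/500 → 1/640 → 1/800.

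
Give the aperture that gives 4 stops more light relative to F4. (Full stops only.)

f/1.0

Aperture: f/4 → f/2.8 → f/2 → f/1.4 → f/1.0 — 4 stops larger aperture (brighter).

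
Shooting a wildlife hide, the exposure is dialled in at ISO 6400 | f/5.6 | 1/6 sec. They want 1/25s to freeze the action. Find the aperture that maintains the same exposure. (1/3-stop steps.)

f/2.8

Shutter speed: 1/6 → 1/8 → 1/10 → 1/13 → 1/15 → 1/20 → 1/25 — 2 stops faster (darker).
Need 2 stops brighter from the aperture: f/5.6 → f/5 → f/4.5 → f/4 → f/3.5 → f/3.2 → f/2.8.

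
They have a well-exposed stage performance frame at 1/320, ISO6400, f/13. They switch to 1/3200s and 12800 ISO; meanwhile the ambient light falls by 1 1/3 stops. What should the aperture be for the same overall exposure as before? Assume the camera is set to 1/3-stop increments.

Scene light: 1 1/3 stops darker.
Shutter speed: 1/320 → 1/400 → 1/500 → 1/640 → 1/800 → 1/1000 → 1/1250 → 1/1600 → 1/2000 → 1/2500 → 1/3200 — 3 1/3 stops shorter (darker).
ISO: 6400 → 8000 → 10000 → 12800 — 1 stop higher (brighter).
Net so far: 3 2/3 stops darker. Aperture: f/13 → f/11 → f/10 → f/9 → f/8 → f/7.1 → f/6.3 → f/5.6 → f/5 → f/4.5 → f/4 → f/3.5.

f/3.5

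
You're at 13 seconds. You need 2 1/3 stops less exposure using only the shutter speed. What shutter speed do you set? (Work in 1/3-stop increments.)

2.5 s

Shutter speed: 13 → 10 → 8 → 6 → 5 → 4 → 3.2 → 2.5 — 2 1/3 stops shorter (darker).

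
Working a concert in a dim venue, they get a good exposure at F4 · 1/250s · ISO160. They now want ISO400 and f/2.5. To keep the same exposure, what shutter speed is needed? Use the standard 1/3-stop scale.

ISO: 160 → 200 → 250 → 320 → 400 — 1 1/3 stops raised (brighter).
Aperture: f/4 → f/3.5 → f/3.2 → f/2.8 → f/2.5 — 1 1/3 stops opened up (brighter).
Net change so far: 2 2/3 stops brighter. Offset with the shutter speed: 1/250 → 1/320 → 1/400 → 1/500 → 1/640 → 1/800 → 1/1000 → 1/1250 → 1/1600.

1/1600s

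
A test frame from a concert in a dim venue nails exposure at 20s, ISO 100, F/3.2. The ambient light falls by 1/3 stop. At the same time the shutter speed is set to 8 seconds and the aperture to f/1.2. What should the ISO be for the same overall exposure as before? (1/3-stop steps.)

Scene light: 1/3 stop darker.
Shutter speed: 20 → 15 → 13 → 10 → 8 — 1 1/3 stops shorter (darker).
Aperture: f/3.2 → f/2.8 → f/2.5 → f/2.2 → f/2 → f/1.8 → f/1.6 → f/1.4 → f/1.2 — 2 2/3 stops opened up (brighter).
Net so far: 1 stop brighter. ISO: 100 → 80 → 64 → 50.

ISO 50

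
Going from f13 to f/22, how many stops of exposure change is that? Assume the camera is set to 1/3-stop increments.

f/13 → f/14 → f/16 → f/18 → f/20 → f/22 — count the steps: 5 third-stops = 1 2/3 stops.

1 2/3 stops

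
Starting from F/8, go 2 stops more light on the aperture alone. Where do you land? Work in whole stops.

f/4

Aperture: f/8 → f/5.6 → f/4 — 2 stops wider (brighter).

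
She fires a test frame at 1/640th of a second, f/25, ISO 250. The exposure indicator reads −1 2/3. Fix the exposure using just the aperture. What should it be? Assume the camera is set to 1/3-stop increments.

Underexposed by 1 2/3 stops → need 1 2/3 stops brighter.
Aperture: f/25 → f/22 → f/20 → f/18 → f/16 → f/14.

f/14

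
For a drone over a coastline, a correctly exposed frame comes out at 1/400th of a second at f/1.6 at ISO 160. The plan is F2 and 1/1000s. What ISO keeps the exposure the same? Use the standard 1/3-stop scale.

ISO 640

Aperture: f/1.6 → f/1.8 → f/2 — 2/3 stop narrower (darker).
Shutter speed: 1/400 → 1/500 → 1/640 → 1/800 → 1/1000 — 1 1/3 stops shorter (darker).
Net change so far: 2 stops darker. Offset with the ISO: 160 → 200 → 250 → 320 → 400 → 500 → 640.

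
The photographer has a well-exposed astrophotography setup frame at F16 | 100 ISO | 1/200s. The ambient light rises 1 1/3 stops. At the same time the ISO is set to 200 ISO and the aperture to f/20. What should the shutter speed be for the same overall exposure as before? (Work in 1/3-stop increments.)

Scene light: 1 1/3 stops brighter.
ISO: 100 → 125 → 160 → 200 — 1 stop raised (brighter).
Aperture: f/16 → f/18 → f/20 — 2/3 stop stopped down (darker).
Net so far: 1 2/3 stops brighter. Shutter speed: 1/200 → 1/250 → 1/320 → 1/400 → 1/500 → 1/640.

1/640s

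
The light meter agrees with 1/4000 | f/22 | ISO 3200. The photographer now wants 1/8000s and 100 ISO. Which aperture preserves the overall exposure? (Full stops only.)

Shutter speed: 1/4000 → 1/8000 — 1 stop faster (darker).
ISO: 3200 → 1600 → 800 → 400 → 200 → 100 — 5 stops lower (darker).
Net change so far: 6 stops darker. Offset with the aperture: f/22 → f/16 → f/11 → f/8 → f/5.6 → f/4 → f/2.8.

f/2.8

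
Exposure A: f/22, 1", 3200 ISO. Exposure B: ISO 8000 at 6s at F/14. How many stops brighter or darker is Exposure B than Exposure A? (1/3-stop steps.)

Aperture: f/22 → f/20 → f/18 → f/16 → f/14 — 1 1/3 stops opened up (brighter).
Shutter speed: 1 → 1.3 → 1.6 → 2 → 2.5 → 3.2 → 4 → 5 → 6 — 2 2/3 stops longer (brighter).
ISO: 3200 → 4000 → 5000 → 6400 → 8000 — 1 1/3 stops raised (brighter).
Net: +1 1/3 +2 2/3 +1 1/3 = +5 1/3 stops.

5 1/3 stops brighter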